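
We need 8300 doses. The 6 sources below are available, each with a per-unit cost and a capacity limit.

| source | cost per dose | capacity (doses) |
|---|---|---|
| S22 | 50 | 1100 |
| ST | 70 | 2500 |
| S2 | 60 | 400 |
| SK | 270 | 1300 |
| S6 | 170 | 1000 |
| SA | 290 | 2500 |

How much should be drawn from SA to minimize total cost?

2000

Use sources in increasing cost order.
S22 at 50: take all 1100 doses — 7200 still needed.
Take 400 from S2 at 60 — need 6800 more.
Take 2500 from ST at 70 — need 4300 more.
Take 1000 from S6 at 170 — need 3300 more.
Take 1300 from SK at 270 — need 2000 more.
SA (290): take the remaining 2000 — done.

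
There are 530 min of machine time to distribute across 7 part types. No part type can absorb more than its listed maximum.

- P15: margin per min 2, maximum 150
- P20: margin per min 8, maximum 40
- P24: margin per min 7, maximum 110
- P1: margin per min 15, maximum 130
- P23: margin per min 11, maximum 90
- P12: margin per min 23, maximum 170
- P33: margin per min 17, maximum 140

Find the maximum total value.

Highest margin per min first: P12 23 > P33 17 > P1 15 > P23 11 > P20 8 > P24 7 > P15 2.
P12 takes 170 to reach its cap of 170 → 360 left.
Give P33 140 to hit its cap of 140 → 220 left.
P1 takes 130 to reach its cap of 130 → 90 left.
P23: +90 to 90 (cap) → 0 left.
Total = 15×130 + 11×90 + 23×170 + 17×140 = 9230.

9230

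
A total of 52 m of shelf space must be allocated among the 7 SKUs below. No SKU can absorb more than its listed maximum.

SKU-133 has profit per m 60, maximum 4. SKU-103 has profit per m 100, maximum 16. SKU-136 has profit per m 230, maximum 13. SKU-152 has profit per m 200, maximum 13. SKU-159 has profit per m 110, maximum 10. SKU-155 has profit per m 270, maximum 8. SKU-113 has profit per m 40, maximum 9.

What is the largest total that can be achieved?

Rank by profit per m: SKU-155 270 > SKU-136 230 > SKU-152 200 > SKU-159 110 > SKU-103 100 > SKU-133 60 > SKU-113 40.
SKU-155: +8 to 8 (cap) → 44 left.
SKU-136 takes 13 to reach its cap of 13 → 31 left.
Give SKU-152 13 to hit its cap of 13 → 18 left.
SKU-159 takes 10 to reach its cap of 10 → 8 left.
SKU-103: +8 (room for 16) → 8. Pool exhausted.
Total = 100×8 + 230×13 + 200×13 + 110×10 + 270×8 = 9650.

9650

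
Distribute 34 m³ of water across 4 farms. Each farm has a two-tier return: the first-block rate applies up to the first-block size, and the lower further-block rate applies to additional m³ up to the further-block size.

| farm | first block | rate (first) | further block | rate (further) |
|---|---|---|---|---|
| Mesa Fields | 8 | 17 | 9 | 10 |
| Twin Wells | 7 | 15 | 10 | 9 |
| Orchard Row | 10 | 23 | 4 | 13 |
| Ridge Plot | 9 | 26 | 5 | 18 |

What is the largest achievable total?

720

Rank every tier by rate: Ridge Plot/tier1 26 > Orchard Row/tier1 23 > Ridge Plot/tier2 18 > Mesa Fields/tier1 17 > Twin Wells/tier1 15 > Orchard Row/tier2 13 > Mesa Fields/tier2 10 > Twin Wells/tier2 9.
Ridge Plot tier1 at 26: fill all 9 ; 25 left.
Fill Orchard Row tier1 block (10 at 23) ; 15 left.
Fill Ridge Plot tier2 block (5 at 18) ; 10 left.
Mesa Fields/tier1 (17): +8 ; 2 left.
2 remain; put them into Twin Wells tier1 at 15.
Total = 26×9 + 23×10 + 18×5 + 17×8 + 15×2 = 720.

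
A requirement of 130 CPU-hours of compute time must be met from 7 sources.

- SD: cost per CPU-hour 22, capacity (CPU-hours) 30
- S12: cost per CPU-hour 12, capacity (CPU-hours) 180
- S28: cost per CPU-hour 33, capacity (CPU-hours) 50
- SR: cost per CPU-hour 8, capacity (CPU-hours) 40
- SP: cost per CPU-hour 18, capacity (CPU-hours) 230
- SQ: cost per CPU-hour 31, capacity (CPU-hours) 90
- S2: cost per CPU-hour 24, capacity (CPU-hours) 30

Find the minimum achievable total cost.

1400

Fill from the cheapest source first.
SR (8): use full 40 → 90 CPU-hours to go.
S12 at 12: take 90 of its 180 → requirement met.
SP, SD, S2, SQ, S28: unused.
Cost = 40×8 + 90×12 = 1400.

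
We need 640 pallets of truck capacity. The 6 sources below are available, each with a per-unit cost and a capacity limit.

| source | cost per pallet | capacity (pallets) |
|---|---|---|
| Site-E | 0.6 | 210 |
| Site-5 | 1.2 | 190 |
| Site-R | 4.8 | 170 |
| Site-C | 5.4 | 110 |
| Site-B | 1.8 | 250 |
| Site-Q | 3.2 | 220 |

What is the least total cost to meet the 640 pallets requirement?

786

Fill from the cheapest source first.
Site-E at 0.6: take all 210 pallets ; 430 still needed.
Site-5 (1.2): use full 190 ; 240 pallets to go.
Take 240 from Site-B at 1.8 to finish.
Site-Q, Site-R, Site-C: unused.
Cost = 210×0.6 + 190×1.2 + 240×1.8 = 786.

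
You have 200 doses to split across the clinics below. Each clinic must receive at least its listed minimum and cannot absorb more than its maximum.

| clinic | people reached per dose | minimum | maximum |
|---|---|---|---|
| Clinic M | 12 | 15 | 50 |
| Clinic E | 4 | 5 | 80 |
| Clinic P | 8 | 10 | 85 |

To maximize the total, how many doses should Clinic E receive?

Meeting every minimum uses 15+5+10 = 30 doses, leaving 170.
Order the clinics by people reached per dose: Clinic M 12 > Clinic P 8 > Clinic E 4.
Give Clinic M 35 more to hit its cap of 50 → 135 left.
Clinic P: +75 to 85 (cap) → 60 left.
Clinic E: +60 (room for 75) → 65. Pool exhausted.

65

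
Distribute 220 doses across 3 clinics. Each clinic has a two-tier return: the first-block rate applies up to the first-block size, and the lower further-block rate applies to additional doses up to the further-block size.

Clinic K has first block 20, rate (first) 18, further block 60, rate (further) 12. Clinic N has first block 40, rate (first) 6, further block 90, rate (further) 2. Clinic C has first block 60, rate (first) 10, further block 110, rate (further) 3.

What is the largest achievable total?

Rank every tier by rate: Clinic K/T1 18 > Clinic K/T2 12 > Clinic C/T1 10 > Clinic N/T1 6 > Clinic C/T2 3 > Clinic N/T2 2.
Clinic K T1 at 18: fill all 20 → 200 left.
Clinic K/T2 (12): +60 → 140 left.
Clinic C/T1 (10): +60 → 80 left.
Fill Clinic N T1 block (40 at 6) → 40 left.
40 remain; put them into Clinic C T2 at 3.
Total = 18×20 + 12×60 + 10×60 + 6×40 + 3×40 = 2040.

2040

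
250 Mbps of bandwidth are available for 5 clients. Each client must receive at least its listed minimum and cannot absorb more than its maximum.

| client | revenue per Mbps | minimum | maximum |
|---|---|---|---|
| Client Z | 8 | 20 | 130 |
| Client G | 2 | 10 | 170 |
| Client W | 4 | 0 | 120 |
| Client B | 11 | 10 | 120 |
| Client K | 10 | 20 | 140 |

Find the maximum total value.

Meeting every minimum uses 20+10+0+10+20 = 60 Mbps, leaving 190.
Highest revenue per Mbps first: Client B 11 > Client K 10 > Client Z 8 > Client W 4 > Client G 2.
Give Client B 110 more to hit its cap of 120 ; 80 left.
Client K has room for 120 more but only 80 remain, so it gets 100.
Total = 8×20 + 2×10 + 11×120 + 10×100 = 2500.

2500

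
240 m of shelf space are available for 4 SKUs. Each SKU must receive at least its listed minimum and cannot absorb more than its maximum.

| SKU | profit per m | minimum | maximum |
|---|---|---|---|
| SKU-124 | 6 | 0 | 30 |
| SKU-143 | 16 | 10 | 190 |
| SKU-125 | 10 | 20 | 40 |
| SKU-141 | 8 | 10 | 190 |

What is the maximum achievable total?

3520

Meeting every minimum uses 0+10+20+10 = 40 m, leaving 200.
Order the SKUs by profit per m: SKU-143 16 > SKU-125 10 > SKU-141 8 > SKU-124 6.
SKU-143 takes 180 more to reach its cap of 190 ; 20 left.
SKU-125 takes 20 more to reach its cap of 40 ; 0 left.
Total = 16×190 + 10×40 + 8×10 = 3520.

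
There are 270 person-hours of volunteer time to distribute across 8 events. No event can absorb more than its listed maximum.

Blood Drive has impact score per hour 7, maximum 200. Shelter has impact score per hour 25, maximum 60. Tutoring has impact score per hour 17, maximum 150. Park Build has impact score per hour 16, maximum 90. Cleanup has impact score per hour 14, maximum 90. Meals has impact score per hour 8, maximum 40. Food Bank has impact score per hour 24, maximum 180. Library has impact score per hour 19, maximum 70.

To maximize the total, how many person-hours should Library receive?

30

Order the events by impact score per hour: Shelter 25 > Food Bank 24 > Library 19 > Tutoring 17 > Park Build 16 > Cleanup 14 > Meals 8 > Blood Drive 7.
Shelter takes 60 to reach its cap of 60 — 210 left.
Give Food Bank 180 to hit its cap of 180 — 30 left.
Library has room for 70 but only 30 remain, so it gets 30.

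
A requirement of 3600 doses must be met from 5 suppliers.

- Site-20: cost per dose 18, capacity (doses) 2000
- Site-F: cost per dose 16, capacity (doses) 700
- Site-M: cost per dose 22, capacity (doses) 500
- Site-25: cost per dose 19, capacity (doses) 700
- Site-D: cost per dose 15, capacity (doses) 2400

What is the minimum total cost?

Fill from the cheapest supplier first.
Site-D (15): use full 2400 ; 1200 doses to go.
Site-F (16): use full 700 ; 500 doses to go.
Site-20 at 18: take 500 of its 2000 ; requirement met.
Site-25, Site-M: unused.
Cost = 2400×15 + 700×16 + 500×18 = 56200.

56200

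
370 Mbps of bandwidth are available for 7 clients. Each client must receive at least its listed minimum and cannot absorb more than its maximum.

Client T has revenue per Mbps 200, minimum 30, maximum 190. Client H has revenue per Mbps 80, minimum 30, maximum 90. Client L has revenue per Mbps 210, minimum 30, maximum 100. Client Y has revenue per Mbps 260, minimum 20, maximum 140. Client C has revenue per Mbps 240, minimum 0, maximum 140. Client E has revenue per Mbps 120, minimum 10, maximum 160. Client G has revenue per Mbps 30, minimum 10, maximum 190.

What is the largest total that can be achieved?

81400

Meeting every minimum uses 30+30+30+20+0+10+10 = 130 Mbps, leaving 240.
Rank by revenue per Mbps: Client Y 260 > Client C 240 > Client L 210 > Client T 200 > Client E 120 > Client H 80 > Client G 30.
Client Y: +120 to 140 (cap) ; 120 left.
Client C has room for 140 more but only 120 remain, so it gets 120.
Total = 200×30 + 80×30 + 210×30 + 260×140 + 240×120 + 120×10 + 30×10 = 81400.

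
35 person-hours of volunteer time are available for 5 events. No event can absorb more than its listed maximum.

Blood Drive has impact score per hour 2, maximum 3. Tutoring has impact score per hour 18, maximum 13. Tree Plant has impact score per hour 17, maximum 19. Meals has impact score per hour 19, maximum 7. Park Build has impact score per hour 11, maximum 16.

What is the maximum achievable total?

Order the events by impact score per hour: Meals 19 > Tutoring 18 > Tree Plant 17 > Park Build 11 > Blood Drive 2.
Meals: +7 to 7 (cap) — 28 left.
Give Tutoring 13 to hit its cap of 13 — 15 left.
Tree Plant has room for 19 but only 15 remain, so it gets 15.
Total = 18×13 + 17×15 + 19×7 = 622.

622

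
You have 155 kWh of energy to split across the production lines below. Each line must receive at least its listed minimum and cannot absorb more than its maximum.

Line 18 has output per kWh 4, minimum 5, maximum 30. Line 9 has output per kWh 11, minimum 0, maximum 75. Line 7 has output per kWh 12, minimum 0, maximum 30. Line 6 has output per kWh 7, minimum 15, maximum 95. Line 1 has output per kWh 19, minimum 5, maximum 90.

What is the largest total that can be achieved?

2360

Meeting every minimum uses 5+0+0+15+5 = 25 kWh, leaving 130.
Highest output per kWh first: Line 1 19 > Line 7 12 > Line 9 11 > Line 6 7 > Line 18 4.
Line 1: +85 to 90 (cap) ; 45 left.
Line 7 takes 30 more to reach its cap of 30 ; 15 left.
Only 15 left; Line 9 takes them to reach 15.
Total = 4×5 + 11×15 + 12×30 + 7×15 + 19×90 = 2360.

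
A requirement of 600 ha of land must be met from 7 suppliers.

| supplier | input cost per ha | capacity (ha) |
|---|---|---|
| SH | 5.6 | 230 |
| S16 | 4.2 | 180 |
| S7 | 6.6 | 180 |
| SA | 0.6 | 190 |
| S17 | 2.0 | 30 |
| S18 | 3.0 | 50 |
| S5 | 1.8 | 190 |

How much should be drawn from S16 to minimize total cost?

140

Fill from the cheapest supplier first.
SA at 0.6: take all 190 ha — 410 still needed.
Take 190 from S5 at 1.8 — need 220 more.
Take 30 from S17 at 2.0 — need 190 more.
S18 (3.0): use full 50 — 140 ha to go.
Take 140 from S16 at 4.2 to finish.
SH, S7: unused.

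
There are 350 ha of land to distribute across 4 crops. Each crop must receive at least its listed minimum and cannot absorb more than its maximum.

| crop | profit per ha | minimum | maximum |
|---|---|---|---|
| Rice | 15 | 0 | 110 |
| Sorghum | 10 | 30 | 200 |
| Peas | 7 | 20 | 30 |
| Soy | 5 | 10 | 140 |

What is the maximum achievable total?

Meeting every minimum uses 0+30+20+10 = 60 ha, leaving 290.
Highest profit per ha first: Rice 15 > Sorghum 10 > Peas 7 > Soy 5.
Rice: +110 to 110 (cap) → 180 left.
Sorghum: +170 to 200 (cap) → 10 left.
Give Peas 10 more to hit its cap of 30 → 0 left.
Total = 15×110 + 10×200 + 7×30 + 5×10 = 3910.

3910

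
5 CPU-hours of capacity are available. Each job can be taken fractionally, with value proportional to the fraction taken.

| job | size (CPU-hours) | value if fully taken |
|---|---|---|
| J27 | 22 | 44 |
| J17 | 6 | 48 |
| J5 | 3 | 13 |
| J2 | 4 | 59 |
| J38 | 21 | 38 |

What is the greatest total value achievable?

Sort by value density: J2 59/4≈14.8, J17 48/6≈8, J5 13/3≈4.33, J27 44/22≈2, J38 38/21≈1.81.
J2: take in full, 4 CPU-hours for value 59 ; 1 left.
Fill the last 1 CPU-hours with part of J17: 1/6 of it earns 8.
Total value = 67.

67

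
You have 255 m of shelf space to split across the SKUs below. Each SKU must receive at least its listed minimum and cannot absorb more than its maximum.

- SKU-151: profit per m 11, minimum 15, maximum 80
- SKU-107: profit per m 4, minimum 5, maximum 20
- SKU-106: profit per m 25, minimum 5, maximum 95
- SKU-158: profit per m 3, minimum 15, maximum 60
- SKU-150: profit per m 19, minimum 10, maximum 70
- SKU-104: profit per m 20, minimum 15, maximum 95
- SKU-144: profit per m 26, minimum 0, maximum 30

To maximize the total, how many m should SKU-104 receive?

85

Meeting every minimum uses 15+5+5+15+10+15+0 = 65 m, leaving 190.
Rank by profit per m: SKU-144 26 > SKU-106 25 > SKU-104 20 > SKU-150 19 > SKU-151 11 > SKU-107 4 > SKU-158 3.
SKU-144: +30 to 30 (cap) ; 160 left.
SKU-106: +90 to 95 (cap) ; 70 left.
SKU-104: +70 (room for 80) → 85. Pool exhausted.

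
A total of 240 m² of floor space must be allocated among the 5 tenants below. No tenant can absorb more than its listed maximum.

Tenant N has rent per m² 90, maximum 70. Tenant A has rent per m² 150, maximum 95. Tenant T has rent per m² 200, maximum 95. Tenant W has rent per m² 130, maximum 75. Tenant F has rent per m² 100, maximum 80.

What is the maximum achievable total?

Highest rent per m² first: Tenant T 200 > Tenant A 150 > Tenant W 130 > Tenant F 100 > Tenant N 90.
Tenant T: +95 to 95 (cap) — 145 left.
Tenant A: +95 to 95 (cap) — 50 left.
Only 50 left; Tenant W takes them to reach 50.
Total = 150×95 + 200×95 + 130×50 = 39750.

39750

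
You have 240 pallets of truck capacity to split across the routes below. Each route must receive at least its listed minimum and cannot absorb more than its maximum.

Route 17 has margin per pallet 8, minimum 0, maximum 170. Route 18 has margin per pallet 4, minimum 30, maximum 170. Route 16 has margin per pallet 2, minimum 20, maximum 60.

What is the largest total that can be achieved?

Meeting every minimum uses 0+30+20 = 50 pallets, leaving 190.
Rank by margin per pallet: Route 17 8 > Route 18 4 > Route 16 2.
Route 17 takes 170 more to reach its cap of 170 — 20 left.
Route 18 has room for 140 more but only 20 remain, so it gets 50.
Total = 8×170 + 4×50 + 2×20 = 1600.

1600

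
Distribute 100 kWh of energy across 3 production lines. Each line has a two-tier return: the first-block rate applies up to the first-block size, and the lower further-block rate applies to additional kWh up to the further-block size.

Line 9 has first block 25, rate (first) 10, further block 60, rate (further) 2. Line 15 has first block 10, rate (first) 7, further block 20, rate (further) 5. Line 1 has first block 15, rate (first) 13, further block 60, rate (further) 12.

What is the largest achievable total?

Treat each block as its own option and order by rate: Line 1/first 13 > Line 1/second 12 > Line 9/first 10 > Line 15/first 7 > Line 15/second 5 > Line 9/second 2.
Line 1/first (13): +15 → 85 left.
Fill Line 1 second block (60 at 12) → 25 left.
Fill Line 9 first block (25 at 10) → 0 left.
Total = 13×15 + 12×60 + 10×25 = 1165.

1165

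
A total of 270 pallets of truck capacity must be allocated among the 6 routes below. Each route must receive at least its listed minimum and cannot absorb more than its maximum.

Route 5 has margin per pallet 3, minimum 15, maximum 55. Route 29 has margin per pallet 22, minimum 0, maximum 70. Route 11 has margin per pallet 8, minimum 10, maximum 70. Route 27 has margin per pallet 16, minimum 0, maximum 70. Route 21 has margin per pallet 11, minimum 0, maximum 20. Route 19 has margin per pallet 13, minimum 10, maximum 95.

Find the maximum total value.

4130

Meeting every minimum uses 15+0+10+0+0+10 = 35 pallets, leaving 235.
Highest margin per pallet first: Route 29 22 > Route 27 16 > Route 19 13 > Route 21 11 > Route 11 8 > Route 5 3.
Give Route 29 70 more to hit its cap of 70 — 165 left.
Route 27: +70 to 70 (cap) — 95 left.
Route 19 takes 85 more to reach its cap of 95 — 10 left.
Only 10 left; Route 21 takes them to reach 10.
Total = 3×15 + 22×70 + 8×10 + 16×70 + 11×10 + 13×95 = 4130.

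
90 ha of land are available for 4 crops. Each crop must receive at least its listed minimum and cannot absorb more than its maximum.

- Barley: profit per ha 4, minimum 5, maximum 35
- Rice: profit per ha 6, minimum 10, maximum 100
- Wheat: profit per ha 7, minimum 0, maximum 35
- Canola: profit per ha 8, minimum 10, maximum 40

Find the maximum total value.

Meeting every minimum uses 5+10+0+10 = 25 ha, leaving 65.
Rank by profit per ha: Canola 8 > Wheat 7 > Rice 6 > Barley 4.
Give Canola 30 more to hit its cap of 40 → 35 left.
Wheat: +35 to 35 (cap) → 0 left.
Total = 4×5 + 6×10 + 7×35 + 8×40 = 645.

645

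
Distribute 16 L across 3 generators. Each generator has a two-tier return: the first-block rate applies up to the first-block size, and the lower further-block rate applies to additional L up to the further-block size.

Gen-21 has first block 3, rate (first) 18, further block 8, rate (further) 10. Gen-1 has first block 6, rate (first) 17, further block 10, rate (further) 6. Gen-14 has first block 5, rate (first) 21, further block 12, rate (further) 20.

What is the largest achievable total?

Treat each block as its own option and order by rate: Gen-14/T1 21 > Gen-14/T2 20 > Gen-21/T1 18 > Gen-1/T1 17 > Gen-21/T2 10 > Gen-1/T2 6.
Fill Gen-14 T1 block (5 at 21) → 11 left.
11 remain; put them into Gen-14 T2 at 20.
Total = 21×5 + 20×11 = 325.

325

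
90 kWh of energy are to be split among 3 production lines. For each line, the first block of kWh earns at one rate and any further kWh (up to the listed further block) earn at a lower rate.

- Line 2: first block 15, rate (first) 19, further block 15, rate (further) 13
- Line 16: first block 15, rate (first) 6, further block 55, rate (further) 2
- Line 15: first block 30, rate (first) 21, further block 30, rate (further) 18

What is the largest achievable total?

1650

Treat each block as its own option and order by rate: Line 15/T1 21 > Line 2/T1 19 > Line 15/T2 18 > Line 2/T2 13 > Line 16/T1 6 > Line 16/T2 2.
Line 15/T1 (21): +30 → 60 left.
Line 2 T1 at 19: fill all 15 → 45 left.
Line 15 T2 at 18: fill all 30 → 15 left.
Line 2/T2 (13): +15 → 0 left.
Total = 21×30 + 19×15 + 18×30 + 13×15 = 1650.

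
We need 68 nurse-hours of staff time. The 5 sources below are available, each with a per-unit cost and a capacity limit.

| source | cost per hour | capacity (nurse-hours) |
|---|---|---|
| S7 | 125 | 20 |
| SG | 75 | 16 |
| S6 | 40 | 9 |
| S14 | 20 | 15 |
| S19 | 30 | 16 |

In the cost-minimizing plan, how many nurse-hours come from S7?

Use sources in increasing cost order.
S14 at 20: take all 15 nurse-hours ; 53 still needed.
S19 at 30: take all 16 nurse-hours ; 37 still needed.
S6 (40): use full 9 ; 28 nurse-hours to go.
Take 16 from SG at 75 ; need 12 more.
Take 12 from S7 at 125 to finish.

12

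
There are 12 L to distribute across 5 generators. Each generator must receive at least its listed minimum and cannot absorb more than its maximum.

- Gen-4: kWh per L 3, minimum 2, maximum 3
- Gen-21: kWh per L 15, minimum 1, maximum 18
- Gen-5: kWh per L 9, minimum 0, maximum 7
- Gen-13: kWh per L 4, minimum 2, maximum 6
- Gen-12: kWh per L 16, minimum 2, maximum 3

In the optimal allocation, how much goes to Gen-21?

Meeting every minimum uses 2+1+0+2+2 = 7 L, leaving 5.
Order the generators by kWh per L: Gen-12 16 > Gen-21 15 > Gen-5 9 > Gen-13 4 > Gen-4 3.
Gen-12 takes 1 more to reach its cap of 3 → 4 left.
Gen-21 has room for 17 more but only 4 remain, so it gets 5.

5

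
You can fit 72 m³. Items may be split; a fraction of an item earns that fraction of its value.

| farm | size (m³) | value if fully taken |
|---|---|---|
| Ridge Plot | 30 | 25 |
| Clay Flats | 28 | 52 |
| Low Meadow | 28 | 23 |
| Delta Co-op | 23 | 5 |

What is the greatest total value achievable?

Best value per unit of size first: Clay Flats 52/28≈1.86, Ridge Plot 25/30≈0.833, Low Meadow 23/28≈0.821, Delta Co-op 5/23≈0.217.
All 28 m³ of Clay Flats fit (value 52) ; 44 remain.
Ridge Plot: take in full, 30 m³ for value 25 ; 14 left.
Fill the last 14 m³ with part of Low Meadow: 14/28 of it earns 11.5.
Total value = 88.5.

88.5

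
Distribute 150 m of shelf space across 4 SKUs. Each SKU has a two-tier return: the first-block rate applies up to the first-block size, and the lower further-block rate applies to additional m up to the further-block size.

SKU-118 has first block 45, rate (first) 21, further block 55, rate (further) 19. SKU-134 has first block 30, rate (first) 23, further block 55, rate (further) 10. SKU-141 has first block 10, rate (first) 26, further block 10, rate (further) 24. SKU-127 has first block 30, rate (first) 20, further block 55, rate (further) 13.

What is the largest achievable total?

3210

Order all 8 blocks by rate: SKU-141/first 26 > SKU-141/second 24 > SKU-134/first 23 > SKU-118/first 21 > SKU-127/first 20 > SKU-118/second 19 > SKU-127/second 13 > SKU-134/second 10.
SKU-141 first at 26: fill all 10 — 140 left.
Fill SKU-141 second block (10 at 24) — 130 left.
Fill SKU-134 first block (30 at 23) — 100 left.
SKU-118 first at 21: fill all 45 — 55 left.
Fill SKU-127 first block (30 at 20) — 25 left.
25 remain; put them into SKU-118 second at 19.
Total = 26×10 + 24×10 + 23×30 + 21×45 + 20×30 + 19×25 = 3210.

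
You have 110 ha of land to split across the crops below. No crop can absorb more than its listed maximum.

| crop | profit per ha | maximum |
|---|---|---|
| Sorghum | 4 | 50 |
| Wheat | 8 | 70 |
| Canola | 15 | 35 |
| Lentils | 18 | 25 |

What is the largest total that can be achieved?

1375

Highest profit per ha first: Lentils 18 > Canola 15 > Wheat 8 > Sorghum 4.
Lentils: +25 to 25 (cap) ; 85 left.
Canola takes 35 to reach its cap of 35 ; 50 left.
Wheat: +50 (room for 70) → 50. Pool exhausted.
Total = 8×50 + 15×35 + 18×25 = 1375.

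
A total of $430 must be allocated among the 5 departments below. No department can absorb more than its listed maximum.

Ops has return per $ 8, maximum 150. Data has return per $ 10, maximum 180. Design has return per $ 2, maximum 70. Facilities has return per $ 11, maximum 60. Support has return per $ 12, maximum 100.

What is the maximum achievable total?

Rank by return per $: Support 12 > Facilities 11 > Data 10 > Ops 8 > Design 2.
Support: +100 to 100 (cap) — 330 left.
Facilities: +60 to 60 (cap) — 270 left.
Data: +180 to 180 (cap) — 90 left.
Ops has room for 150 but only 90 remain, so it gets 90.
Total = 8×90 + 10×180 + 11×60 + 12×100 = 4380.

4380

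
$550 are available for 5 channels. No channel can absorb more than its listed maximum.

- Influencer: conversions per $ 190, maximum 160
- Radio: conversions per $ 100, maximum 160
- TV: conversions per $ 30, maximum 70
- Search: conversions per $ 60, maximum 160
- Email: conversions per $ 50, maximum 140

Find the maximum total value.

59500

Highest conversions per $ first: Influencer 190 > Radio 100 > Search 60 > Email 50 > TV 30.
Influencer takes 160 to reach its cap of 160 → 390 left.
Radio takes 160 to reach its cap of 160 → 230 left.
Search takes 160 to reach its cap of 160 → 70 left.
Only 70 left; Email takes them to reach 70.
Total = 190×160 + 100×160 + 60×160 + 50×70 = 59500.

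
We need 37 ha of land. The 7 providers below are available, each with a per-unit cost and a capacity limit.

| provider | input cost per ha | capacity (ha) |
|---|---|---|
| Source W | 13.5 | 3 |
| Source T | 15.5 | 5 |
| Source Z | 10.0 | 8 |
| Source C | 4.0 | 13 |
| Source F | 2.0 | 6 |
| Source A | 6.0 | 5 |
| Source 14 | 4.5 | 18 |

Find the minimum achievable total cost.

145

Fill from the cheapest provider first.
Source F (2.0): use full 6 → 31 ha to go.
Source C (4.0): use full 13 → 18 ha to go.
Source 14 (4.5): use full 18 → 0 ha to go.
Source A, Source Z, Source W, Source T: unused.
Cost = 6×2.0 + 13×4.0 + 18×4.5 = 145.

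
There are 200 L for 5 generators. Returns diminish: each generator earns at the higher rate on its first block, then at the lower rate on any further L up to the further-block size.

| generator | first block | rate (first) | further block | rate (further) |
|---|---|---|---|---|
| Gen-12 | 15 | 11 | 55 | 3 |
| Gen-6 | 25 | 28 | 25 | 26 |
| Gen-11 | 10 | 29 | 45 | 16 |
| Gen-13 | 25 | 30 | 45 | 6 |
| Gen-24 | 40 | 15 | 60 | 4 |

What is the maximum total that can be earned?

3965

Treat each block as its own option and order by rate: Gen-13/T1 30 > Gen-11/T1 29 > Gen-6/T1 28 > Gen-6/T2 26 > Gen-11/T2 16 > Gen-24/T1 15 > Gen-12/T1 11 > Gen-13/T2 6 > Gen-24/T2 4 > Gen-12/T2 3.
Gen-13 T1 at 30: fill all 25 — 175 left.
Fill Gen-11 T1 block (10 at 29) — 165 left.
Gen-6/T1 (28): +25 — 140 left.
Gen-6 T2 at 26: fill all 25 — 115 left.
Gen-11 T2 at 16: fill all 45 — 70 left.
Gen-24/T1 (15): +40 — 30 left.
Fill Gen-12 T1 block (15 at 11) — 15 left.
15 remain; put them into Gen-13 T2 at 6.
Total = 30×25 + 29×10 + 28×25 + 26×25 + 16×45 + 15×40 + 11×15 + 6×15 = 3965.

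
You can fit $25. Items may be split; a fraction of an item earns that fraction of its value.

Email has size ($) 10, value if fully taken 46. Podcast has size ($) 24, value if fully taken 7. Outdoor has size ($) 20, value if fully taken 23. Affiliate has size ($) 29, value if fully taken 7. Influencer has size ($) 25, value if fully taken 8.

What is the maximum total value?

63.25

Rank by value-to-size ratio: Email 46/10≈4.6, Outdoor 23/20≈1.15, Influencer 8/25≈0.32, Podcast 7/24≈0.292, Affiliate 7/29≈0.241.
Take all of Email (10 $, value 46) — 15 $ left.
15 $ left: a 15/20 share of Outdoor gives 23×15/20 = 17.25.
Total value = 63.25.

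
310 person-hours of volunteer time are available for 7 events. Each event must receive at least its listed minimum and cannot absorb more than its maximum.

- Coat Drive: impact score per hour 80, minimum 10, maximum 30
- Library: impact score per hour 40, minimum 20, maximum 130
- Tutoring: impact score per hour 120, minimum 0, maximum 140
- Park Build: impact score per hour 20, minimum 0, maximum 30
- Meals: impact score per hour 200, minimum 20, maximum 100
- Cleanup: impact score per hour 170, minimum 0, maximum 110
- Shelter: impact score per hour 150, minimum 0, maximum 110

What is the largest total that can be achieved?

50800

Meeting every minimum uses 10+20+0+0+20+0+0 = 50 person-hours, leaving 260.
Highest impact score per hour first: Meals 200 > Cleanup 170 > Shelter 150 > Tutoring 120 > Coat Drive 80 > Library 40 > Park Build 20.
Meals takes 80 more to reach its cap of 100 — 180 left.
Give Cleanup 110 more to hit its cap of 110 — 70 left.
Shelter: +70 (room for 110) → 70. Pool exhausted.
Total = 80×10 + 40×20 + 200×100 + 170×110 + 150×70 = 50800.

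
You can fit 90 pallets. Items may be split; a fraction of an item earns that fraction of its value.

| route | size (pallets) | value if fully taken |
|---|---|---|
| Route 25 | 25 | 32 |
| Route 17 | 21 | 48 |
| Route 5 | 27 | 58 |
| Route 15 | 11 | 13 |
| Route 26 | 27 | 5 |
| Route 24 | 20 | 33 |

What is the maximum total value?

167.16

Sort by value density: Route 17 48/21≈2.29, Route 5 58/27≈2.15, Route 24 33/20≈1.65, Route 25 32/25≈1.28, Route 15 13/11≈1.18, Route 26 5/27≈0.185.
Route 17: take in full, 21 pallets for value 48 ; 69 left.
Take all of Route 5 (27 pallets, value 58) ; 42 pallets left.
Route 24: take in full, 20 pallets for value 33 ; 22 left.
Fill the last 22 pallets with part of Route 25: 22/25 of it earns 28.16.
Total value = 167.16.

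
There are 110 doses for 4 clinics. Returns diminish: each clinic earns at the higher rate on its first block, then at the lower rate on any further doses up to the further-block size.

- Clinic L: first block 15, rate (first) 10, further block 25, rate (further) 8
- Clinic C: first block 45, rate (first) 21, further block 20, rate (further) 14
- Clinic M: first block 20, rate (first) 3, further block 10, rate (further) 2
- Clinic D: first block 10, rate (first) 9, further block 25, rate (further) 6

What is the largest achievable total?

Order all 8 blocks by rate: Clinic C/first 21 > Clinic C/second 14 > Clinic L/first 10 > Clinic D/first 9 > Clinic L/second 8 > Clinic D/second 6 > Clinic M/first 3 > Clinic M/second 2.
Clinic C/first (21): +45 — 65 left.
Clinic C second at 14: fill all 20 — 45 left.
Fill Clinic L first block (15 at 10) — 30 left.
Clinic D/first (9): +10 — 20 left.
Clinic L second at 8: only 20 left, fill 20.
Total = 21×45 + 14×20 + 10×15 + 9×10 + 8×20 = 1625.

1625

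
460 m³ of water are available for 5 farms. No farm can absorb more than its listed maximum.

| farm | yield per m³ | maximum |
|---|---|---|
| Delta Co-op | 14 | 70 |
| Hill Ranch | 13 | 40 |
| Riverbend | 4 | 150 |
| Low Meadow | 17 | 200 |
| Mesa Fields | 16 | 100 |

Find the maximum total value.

6700

Highest yield per m³ first: Low Meadow 17 > Mesa Fields 16 > Delta Co-op 14 > Hill Ranch 13 > Riverbend 4.
Low Meadow takes 200 to reach its cap of 200 → 260 left.
Mesa Fields: +100 to 100 (cap) → 160 left.
Give Delta Co-op 70 to hit its cap of 70 → 90 left.
Give Hill Ranch 40 to hit its cap of 40 → 50 left.
Riverbend has room for 150 but only 50 remain, so it gets 50.
Total = 14×70 + 13×40 + 4×50 + 17×200 + 16×100 = 6700.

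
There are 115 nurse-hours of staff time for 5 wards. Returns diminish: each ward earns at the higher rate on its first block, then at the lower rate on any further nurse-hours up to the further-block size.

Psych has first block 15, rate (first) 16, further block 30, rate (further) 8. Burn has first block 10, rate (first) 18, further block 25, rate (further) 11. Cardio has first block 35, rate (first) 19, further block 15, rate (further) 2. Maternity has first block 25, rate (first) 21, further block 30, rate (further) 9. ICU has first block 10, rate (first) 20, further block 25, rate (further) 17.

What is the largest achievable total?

Treat each block as its own option and order by rate: Maternity/T1 21 > ICU/T1 20 > Cardio/T1 19 > Burn/T1 18 > ICU/T2 17 > Psych/T1 16 > Burn/T2 11 > Maternity/T2 9 > Psych/T2 8 > Cardio/T2 2.
Maternity T1 at 21: fill all 25 → 90 left.
ICU T1 at 20: fill all 10 → 80 left.
Cardio T1 at 19: fill all 35 → 45 left.
Burn/T1 (18): +10 → 35 left.
ICU/T2 (17): +25 → 10 left.
Psych/T1: +10 of 15 at 16; pool empty.
Total = 21×25 + 20×10 + 19×35 + 18×10 + 17×25 + 16×10 = 2155.

2155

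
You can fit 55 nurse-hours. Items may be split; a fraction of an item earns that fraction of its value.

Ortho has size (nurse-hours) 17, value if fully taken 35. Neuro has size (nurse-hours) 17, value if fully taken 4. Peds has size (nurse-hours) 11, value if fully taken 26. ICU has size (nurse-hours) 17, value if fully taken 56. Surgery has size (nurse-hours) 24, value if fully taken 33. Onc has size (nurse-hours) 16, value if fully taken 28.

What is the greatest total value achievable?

Rank by value-to-size ratio: ICU 56/17≈3.29, Peds 26/11≈2.36, Ortho 35/17≈2.06, Onc 28/16≈1.75, Surgery 33/24≈1.38, Neuro 4/17≈0.235.
All 17 nurse-hours of ICU fit (value 56) ; 38 remain.
Take all of Peds (11 nurse-hours, value 26) ; 27 nurse-hours left.
Take all of Ortho (17 nurse-hours, value 35) ; 10 nurse-hours left.
Only 10 nurse-hours remain; take 10/16 of Onc for value 28×10/16 = 17.5.
Total value = 134.5.

134.5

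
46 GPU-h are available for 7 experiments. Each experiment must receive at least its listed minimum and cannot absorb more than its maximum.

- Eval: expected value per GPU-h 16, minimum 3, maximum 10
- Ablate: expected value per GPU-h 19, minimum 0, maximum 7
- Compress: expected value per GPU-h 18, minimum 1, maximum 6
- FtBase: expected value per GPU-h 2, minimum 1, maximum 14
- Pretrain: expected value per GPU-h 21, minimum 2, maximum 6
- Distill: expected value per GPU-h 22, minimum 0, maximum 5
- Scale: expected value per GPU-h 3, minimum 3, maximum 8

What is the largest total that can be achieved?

Meeting every minimum uses 3+0+1+1+2+0+3 = 10 GPU-h, leaving 36.
Rank by expected value per GPU-h: Distill 22 > Pretrain 21 > Ablate 19 > Compress 18 > Eval 16 > Scale 3 > FtBase 2.
Give Distill 5 more to hit its cap of 5 — 31 left.
Pretrain takes 4 more to reach its cap of 6 — 27 left.
Ablate: +7 to 7 (cap) — 20 left.
Compress takes 5 more to reach its cap of 6 — 15 left.
Eval takes 7 more to reach its cap of 10 — 8 left.
Give Scale 5 more to hit its cap of 8 — 3 left.
FtBase: +3 (room for 13) → 4. Pool exhausted.
Total = 16×10 + 19×7 + 18×6 + 2×4 + 21×6 + 22×5 + 3×8 = 669.

669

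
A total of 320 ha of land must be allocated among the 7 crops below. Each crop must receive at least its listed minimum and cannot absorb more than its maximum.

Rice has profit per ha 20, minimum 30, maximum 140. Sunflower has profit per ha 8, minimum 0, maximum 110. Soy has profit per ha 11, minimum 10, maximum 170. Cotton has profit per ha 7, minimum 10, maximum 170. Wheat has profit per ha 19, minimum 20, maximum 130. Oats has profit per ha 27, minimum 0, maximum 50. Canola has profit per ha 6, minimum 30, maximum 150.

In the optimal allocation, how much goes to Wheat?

80

Meeting every minimum uses 30+0+10+10+20+0+30 = 100 ha, leaving 220.
Order the crops by profit per ha: Oats 27 > Rice 20 > Wheat 19 > Soy 11 > Sunflower 8 > Cotton 7 > Canola 6.
Give Oats 50 more to hit its cap of 50 ; 170 left.
Rice: +110 to 140 (cap) ; 60 left.
Only 60 left; Wheat takes them to reach 80.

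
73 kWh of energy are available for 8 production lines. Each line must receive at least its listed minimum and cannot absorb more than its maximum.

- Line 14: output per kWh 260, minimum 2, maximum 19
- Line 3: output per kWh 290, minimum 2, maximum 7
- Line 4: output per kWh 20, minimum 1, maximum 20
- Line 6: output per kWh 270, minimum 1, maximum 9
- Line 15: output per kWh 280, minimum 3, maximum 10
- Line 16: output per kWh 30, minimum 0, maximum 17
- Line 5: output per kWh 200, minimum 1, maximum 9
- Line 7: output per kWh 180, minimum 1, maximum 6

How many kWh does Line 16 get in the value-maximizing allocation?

12

Meeting every minimum uses 2+2+1+1+3+0+1+1 = 11 kWh, leaving 62.
Order the production lines by output per kWh: Line 3 290 > Line 15 280 > Line 6 270 > Line 14 260 > Line 5 200 > Line 7 180 > Line 16 30 > Line 4 20.
Line 3 takes 5 more to reach its cap of 7 ; 57 left.
Give Line 15 7 more to hit its cap of 10 ; 50 left.
Give Line 6 8 more to hit its cap of 9 ; 42 left.
Line 14: +17 to 19 (cap) ; 25 left.
Line 5: +8 to 9 (cap) ; 17 left.
Give Line 7 5 more to hit its cap of 6 ; 12 left.
Only 12 left; Line 16 takes them to reach 12.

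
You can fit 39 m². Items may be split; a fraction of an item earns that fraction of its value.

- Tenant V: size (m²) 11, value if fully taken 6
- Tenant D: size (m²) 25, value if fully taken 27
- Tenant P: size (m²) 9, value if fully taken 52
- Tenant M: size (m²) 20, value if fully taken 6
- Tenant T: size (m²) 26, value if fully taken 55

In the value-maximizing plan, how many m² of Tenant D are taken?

Best value per unit of size first: Tenant P 52/9≈5.78, Tenant T 55/26≈2.12, Tenant D 27/25≈1.08, Tenant V 6/11≈0.545, Tenant M 6/20≈0.3.
Take all of Tenant P (9 m², value 52) → 30 m² left.
Take all of Tenant T (26 m², value 55) → 4 m² left.
Only 4 m² remain; take 4/25 of Tenant D for value 27×4/25 = 4.32.

4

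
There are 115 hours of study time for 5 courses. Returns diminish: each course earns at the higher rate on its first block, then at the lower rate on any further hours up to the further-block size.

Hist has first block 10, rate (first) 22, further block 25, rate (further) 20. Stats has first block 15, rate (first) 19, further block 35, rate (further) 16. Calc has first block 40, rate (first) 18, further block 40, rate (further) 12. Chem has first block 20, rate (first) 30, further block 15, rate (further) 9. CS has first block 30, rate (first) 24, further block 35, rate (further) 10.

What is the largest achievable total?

2595

Order all 10 blocks by rate: Chem/first 30 > CS/first 24 > Hist/first 22 > Hist/second 20 > Stats/first 19 > Calc/first 18 > Stats/second 16 > Calc/second 12 > CS/second 10 > Chem/second 9.
Chem first at 30: fill all 20 — 95 left.
Fill CS first block (30 at 24) — 65 left.
Hist first at 22: fill all 10 — 55 left.
Hist/second (20): +25 — 30 left.
Fill Stats first block (15 at 19) — 15 left.
15 remain; put them into Calc first at 18.
Total = 30×20 + 24×30 + 22×10 + 20×25 + 19×15 + 18×15 = 2595.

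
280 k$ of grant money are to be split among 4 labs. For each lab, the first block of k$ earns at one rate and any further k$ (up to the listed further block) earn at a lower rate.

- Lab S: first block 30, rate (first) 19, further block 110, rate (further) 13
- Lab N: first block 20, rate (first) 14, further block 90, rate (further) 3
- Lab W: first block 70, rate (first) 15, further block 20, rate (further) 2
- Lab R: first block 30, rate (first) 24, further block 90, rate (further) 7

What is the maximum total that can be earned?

Treat each block as its own option and order by rate: Lab R/tier1 24 > Lab S/tier1 19 > Lab W/tier1 15 > Lab N/tier1 14 > Lab S/tier2 13 > Lab R/tier2 7 > Lab N/tier2 3 > Lab W/tier2 2.
Fill Lab R tier1 block (30 at 24) — 250 left.
Lab S/tier1 (19): +30 — 220 left.
Lab W/tier1 (15): +70 — 150 left.
Lab N/tier1 (14): +20 — 130 left.
Lab S/tier2 (13): +110 — 20 left.
Lab R tier2 at 7: only 20 left, fill 20.
Total = 24×30 + 19×30 + 15×70 + 14×20 + 13×110 + 7×20 = 4190.

4190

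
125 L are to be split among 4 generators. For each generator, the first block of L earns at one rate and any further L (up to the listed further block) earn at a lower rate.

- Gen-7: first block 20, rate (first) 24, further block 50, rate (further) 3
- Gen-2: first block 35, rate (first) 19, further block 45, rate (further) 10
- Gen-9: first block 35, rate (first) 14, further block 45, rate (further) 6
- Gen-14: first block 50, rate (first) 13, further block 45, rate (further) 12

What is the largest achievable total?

Order all 8 blocks by rate: Gen-7/T1 24 > Gen-2/T1 19 > Gen-9/T1 14 > Gen-14/T1 13 > Gen-14/T2 12 > Gen-2/T2 10 > Gen-9/T2 6 > Gen-7/T2 3.
Gen-7 T1 at 24: fill all 20 — 105 left.
Fill Gen-2 T1 block (35 at 19) — 70 left.
Fill Gen-9 T1 block (35 at 14) — 35 left.
Gen-14 T1 at 13: only 35 left, fill 35.
Total = 24×20 + 19×35 + 14×35 + 13×35 = 2090.

2090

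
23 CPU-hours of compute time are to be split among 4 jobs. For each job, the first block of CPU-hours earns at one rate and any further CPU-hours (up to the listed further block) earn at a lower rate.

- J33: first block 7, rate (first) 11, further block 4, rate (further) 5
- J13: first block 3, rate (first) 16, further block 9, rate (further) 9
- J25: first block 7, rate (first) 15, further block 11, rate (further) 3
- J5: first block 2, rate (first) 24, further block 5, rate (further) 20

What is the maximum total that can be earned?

Order all 8 blocks by rate: J5/tier1 24 > J5/tier2 20 > J13/tier1 16 > J25/tier1 15 > J33/tier1 11 > J13/tier2 9 > J33/tier2 5 > J25/tier2 3.
Fill J5 tier1 block (2 at 24) ; 21 left.
Fill J5 tier2 block (5 at 20) ; 16 left.
J13/tier1 (16): +3 ; 13 left.
J25 tier1 at 15: fill all 7 ; 6 left.
J33 tier1 at 11: only 6 left, fill 6.
Total = 24×2 + 20×5 + 16×3 + 15×7 + 11×6 = 367.

367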